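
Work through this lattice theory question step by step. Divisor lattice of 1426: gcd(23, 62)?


Meet=gcd.
gcd(23,62)=1


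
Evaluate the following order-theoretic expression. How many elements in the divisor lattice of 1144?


Divisors of 1144: [1, 2, 4, 8, 11, 13, 22, 26, 44, 52, 88, 104, 143, 286, 572, 1144]
Count: 16


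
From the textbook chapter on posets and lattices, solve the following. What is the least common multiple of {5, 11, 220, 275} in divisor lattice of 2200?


In a divisor lattice, join = lcm (least common multiple).
Compute lcm iteratively: start with first element, then lcm(current, next).
Elements: [5, 11, 220, 275]
lcm(5,11) = 55
lcm(55,220) = 220
lcm(220,275) = 1100
Final lcm = 1100


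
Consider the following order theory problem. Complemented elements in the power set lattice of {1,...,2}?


An element a is complemented if some b has a meet b = bottom, a join b = top.
every subset A has complement S\A, so all elements are complemented.
Complemented elements: {}, {1}, {2}, {1,2}
Count: 4


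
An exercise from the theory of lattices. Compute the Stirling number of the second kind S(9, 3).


S(n,k) = k*S(n-1,k) + S(n-1,k-1).
S(8,3) = 966, S(8,2) = 127
S(9,3) = 3*966 + 127 = 2898 + 127
S(9,3) = 3025


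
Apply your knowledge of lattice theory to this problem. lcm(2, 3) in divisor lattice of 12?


Join=lcm.
gcd(2,3)=1
lcm=6


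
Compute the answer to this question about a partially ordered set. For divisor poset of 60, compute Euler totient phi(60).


phi(n) = n * prod_{p|n} (1 - 1/p).
Prime divisors of 60: [2, 3, 5]
phi(60) = 60 * (1 - 1/2) * (1 - 1/3) * (1 - 1/5)
phi(60) = 16


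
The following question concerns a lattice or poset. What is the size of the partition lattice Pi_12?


B(n) = number of set partitions of an n-element set.
B(n) satisfies the recurrence: B(n+1) = sum_k C(n,k)*B(k).
B(12) = 4213597


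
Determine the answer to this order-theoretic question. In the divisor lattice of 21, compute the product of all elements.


Divisors of 21: [1, 3, 7, 21]
Product = n^(d(n)/2) = 21^(4/2)
Product = 441


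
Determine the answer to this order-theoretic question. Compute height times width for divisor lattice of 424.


Height = length of longest chain minus 1; width = size of largest antichain.
A maximum chain: 1 | 53 | 106 | 212 | 424  (height 4).
A maximum antichain: {2, 53}  (width 2).
Product = 4 * 2 = 8


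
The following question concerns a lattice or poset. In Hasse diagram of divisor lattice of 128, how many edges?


A cover relation a -< b holds when a < b with no c strictly between.
Cover relations:
  1 -< 2
  2 -< 4
  4 -< 8
  8 -< 16
  16 -< 32
  32 -< 64
  64 -< 128
Total: 7


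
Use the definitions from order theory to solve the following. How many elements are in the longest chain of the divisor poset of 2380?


A chain is a totally ordered subset; we count the number of elements in a maximum chain.
Compute, for each element x, the size of the longest chain ending at x:
  1: 1
  2: 2
  5: 2
  7: 2
  17: 2
  4: 3
  ...
A maximum chain: 1 < 2 < 4 < 20 < 140 < 2380
Number of elements in the longest chain: 6


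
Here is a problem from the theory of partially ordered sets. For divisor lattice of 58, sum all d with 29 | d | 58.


Interval [29,58] in divisors of 58: [29, 58]
Sum = 87


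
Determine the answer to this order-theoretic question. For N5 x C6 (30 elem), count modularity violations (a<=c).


Modular law: if a <= c then a v (b ^ c) = (a v b) ^ c.
Check all triples (a,b,c) with a <= c among 30 elements.
  e.g. a=(a,0), b=(c,0), c=(b,0): lhs=(a,0) != rhs=(b,0)
  e.g. a=(a,0), b=(c,1), c=(b,0): lhs=(a,0) != rhs=(b,0)
Total violating triples: 126


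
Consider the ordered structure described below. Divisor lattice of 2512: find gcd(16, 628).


In a divisor lattice, meet = gcd (greatest common divisor).
By Euclidean algorithm or factoring: gcd(16,628) = 4


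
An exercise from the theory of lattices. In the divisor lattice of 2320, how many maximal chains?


A maximal chain goes from the minimum element to a maximal element via cover relations.
Counting all min-to-max paths in the cover graph.
Total maximal chains: 30


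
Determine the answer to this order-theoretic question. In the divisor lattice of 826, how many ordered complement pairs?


Complement pair (a,b): a meet b = bottom, a join b = top.
Here: gcd(a,b)=1 and lcm(a,b)=826, i.e. a*b=826 with a,b coprime.
Pairs found: (1,826), (2,413), (7,118), (14,59), ... (4 more)
Total ordered pairs: 8


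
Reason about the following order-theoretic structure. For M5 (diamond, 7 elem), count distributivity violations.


Distributive law: a ^ (b v c) = (a ^ b) v (a ^ c).
Check all 7^3 = 343 ordered triples (a,b,c).
  e.g. a=a1, b=a2, c=a3: lhs=a1 != rhs=0
  e.g. a=a1, b=a2, c=a4: lhs=a1 != rhs=0
Total violating triples: 60


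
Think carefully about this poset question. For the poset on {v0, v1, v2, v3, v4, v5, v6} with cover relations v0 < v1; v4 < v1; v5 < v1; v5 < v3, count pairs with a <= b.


The order relation is {(a,b) : a <= b}, reflexive so it includes (a,a).
Examples: (v0,v0), (v0,v1), (v1,v1), (v2,v2), (v3,v3), ...
Total ordered pairs: 11


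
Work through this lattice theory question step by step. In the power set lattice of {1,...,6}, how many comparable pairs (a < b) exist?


A comparable pair {a,b} has a < b or b < a in the order.
Count unordered pairs where one element is strictly below the other.
Examples: {{},{1}}, {{},{2}}, {{},{3}}, {{},{4}}, ...
Total comparable pairs: 665


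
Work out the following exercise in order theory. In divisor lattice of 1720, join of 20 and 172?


In a divisor lattice, join = lcm (least common multiple).
gcd(20,172) = 4
lcm(20,172) = 20*172/gcd = 3440/4 = 860


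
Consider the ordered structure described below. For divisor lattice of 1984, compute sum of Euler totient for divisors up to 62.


Divisors of 1984 up to 62: [1, 2, 4, 8, 16, 31, 32, 62]
phi values: [1, 1, 2, 4, 8, 30, 16, 30]
Sum = 92


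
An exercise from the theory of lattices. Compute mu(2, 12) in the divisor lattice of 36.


In a divisor lattice, mu(a,b) = mu(b/a) where mu is the classical Mobius function.
b/a = 12/2 = 6
Prime factorization of 6: primes [2, 3]
6 is squarefree with 2 prime factor(s), so mu(6) = (-1)^2 = 1


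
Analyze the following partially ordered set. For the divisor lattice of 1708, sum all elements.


sigma(n) = sum of divisors.
Divisors of 1708: [1, 2, 4, 7, 14, 28, 61, 122, 244, 427, 854, 1708]
Sum = 3472


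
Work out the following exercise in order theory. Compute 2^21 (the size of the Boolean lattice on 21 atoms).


Power set = 2^n.
2^21 = 2097152


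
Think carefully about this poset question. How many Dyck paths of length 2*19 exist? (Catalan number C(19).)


C(n) = C(2n, n) / (n+1).
C(38, 19) = 35345263800
C(19) = 35345263800 / 20 = 1767263190


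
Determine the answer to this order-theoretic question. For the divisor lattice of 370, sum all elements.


sigma(n) = sum of divisors.
Divisors of 370: [1, 2, 5, 10, 37, 74, 185, 370]
Sum = 684


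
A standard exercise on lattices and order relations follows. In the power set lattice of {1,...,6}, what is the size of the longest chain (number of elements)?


A chain is a totally ordered subset; we count the number of elements in a maximum chain.
Compute, for each element x, the size of the longest chain ending at x:
  {}: 1
  {1}: 2
  {2}: 2
  {3}: 2
  {4}: 2
  {5}: 2
  ...
A maximum chain: {} < {1} < {1,2} < {1,2,3} < {1,2,3,4} < {1,2,3,4,5} < {1,2,3,4,5,6}
Number of elements in the longest chain: 7


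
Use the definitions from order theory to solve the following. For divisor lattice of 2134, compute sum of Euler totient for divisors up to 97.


Divisors of 2134 up to 97: [1, 2, 11, 22, 97]
phi values: [1, 1, 10, 10, 96]
Sum = 118


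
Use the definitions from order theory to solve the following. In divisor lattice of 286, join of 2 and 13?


In a divisor lattice, join = lcm (least common multiple).
gcd(2,13) = 1
lcm(2,13) = 2*13/gcd = 26/1 = 26


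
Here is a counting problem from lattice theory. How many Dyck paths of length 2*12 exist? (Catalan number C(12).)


C(n) = C(2n, n) / (n+1).
C(24, 12) = 2704156
C(12) = 2704156 / 13 = 208012


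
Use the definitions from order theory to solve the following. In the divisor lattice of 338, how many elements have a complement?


An element a is complemented if some b has a meet b = bottom, a join b = top.
a is complemented iff gcd(a, n/a)=1, i.e. a is a unitary divisor of 338.
Complemented elements: 1, 2, 169, 338
Count: 4


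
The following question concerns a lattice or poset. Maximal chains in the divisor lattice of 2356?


A maximal chain goes from the minimum element to a maximal element via cover relations.
Counting all min-to-max paths in the cover graph.
Total maximal chains: 12


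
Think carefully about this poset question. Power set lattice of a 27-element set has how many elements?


Power set = 2^n.
2^27 = 134217728


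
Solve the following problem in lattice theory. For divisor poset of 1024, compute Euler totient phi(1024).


phi(n) = n * prod_{p|n} (1 - 1/p).
Prime divisors of 1024: [2]
phi(1024) = 1024 * (1 - 1/2)
phi(1024) = 512


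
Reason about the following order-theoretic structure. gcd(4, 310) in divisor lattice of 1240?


Meet=gcd.
gcd(4,310)=2


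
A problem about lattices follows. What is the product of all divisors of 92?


Divisors of 92: [1, 2, 4, 23, 46, 92]
Product = n^(d(n)/2) = 92^(6/2)
Product = 778688


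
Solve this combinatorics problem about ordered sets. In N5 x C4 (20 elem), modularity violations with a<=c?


Modular law: if a <= c then a v (b ^ c) = (a v b) ^ c.
Check all triples (a,b,c) with a <= c among 20 elements.
  e.g. a=(a,0), b=(c,0), c=(b,0): lhs=(a,0) != rhs=(b,0)
  e.g. a=(a,0), b=(c,1), c=(b,0): lhs=(a,0) != rhs=(b,0)
Total violating triples: 40


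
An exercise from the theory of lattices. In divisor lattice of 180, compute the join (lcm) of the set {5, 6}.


In a divisor lattice, join = lcm (least common multiple).
Compute lcm iteratively: start with first element, then lcm(current, next).
Elements: [5, 6]
lcm(5,6) = 30
Final lcm = 30


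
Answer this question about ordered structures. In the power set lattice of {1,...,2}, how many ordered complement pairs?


Complement pair (a,b): a meet b = bottom, a join b = top.
Here: A intersect B = {} and A union B = {1,...,2}.
Pairs found: ({},{1,2}), ({1},{2}), ({2},{1}), ({1,2},{})
Total ordered pairs: 4


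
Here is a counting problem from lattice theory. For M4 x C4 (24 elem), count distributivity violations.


Distributive law: a ^ (b v c) = (a ^ b) v (a ^ c).
Check all 24^3 = 13824 ordered triples (a,b,c).
  e.g. a=(a1,0), b=(a2,0), c=(a3,0): lhs=(a1,0) != rhs=(0,0)
  e.g. a=(a1,0), b=(a2,0), c=(a3,1): lhs=(a1,0) != rhs=(0,0)
Total violating triples: 1536


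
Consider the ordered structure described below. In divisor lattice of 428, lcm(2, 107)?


Join=lcm.
gcd(2,107)=1
lcm=214


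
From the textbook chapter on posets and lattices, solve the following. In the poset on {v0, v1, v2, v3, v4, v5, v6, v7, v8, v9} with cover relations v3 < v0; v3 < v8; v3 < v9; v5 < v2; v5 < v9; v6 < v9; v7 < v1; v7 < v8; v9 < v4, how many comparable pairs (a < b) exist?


A comparable pair {a,b} has a < b or b < a in the order.
Count unordered pairs where one element is strictly below the other.
Examples: {v0,v3}, {v1,v7}, {v2,v5}, {v3,v4}, ...
Total comparable pairs: 12


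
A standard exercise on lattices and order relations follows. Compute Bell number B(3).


B(n) = number of set partitions of an n-element set.
B(n) satisfies the recurrence: B(n+1) = sum_k C(n,k)*B(k).
B(3) = 5


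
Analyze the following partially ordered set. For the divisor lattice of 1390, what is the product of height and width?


Height = length of longest chain minus 1; width = size of largest antichain.
A maximum chain: 1 | 139 | 695 | 1390  (height 3).
A maximum antichain: {2, 5, 139}  (width 3).
Product = 3 * 3 = 9


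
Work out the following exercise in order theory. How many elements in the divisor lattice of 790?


Divisors of 790: [1, 2, 5, 10, 79, 158, 395, 790]
Count: 8


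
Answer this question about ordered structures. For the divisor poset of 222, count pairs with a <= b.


The order relation is {(a,b) : a <= b}, reflexive so it includes (a,a).
Examples: (1,1), (1,111), (1,2), (1,222), (1,3), ...
Total ordered pairs: 27


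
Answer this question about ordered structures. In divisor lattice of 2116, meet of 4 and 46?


In a divisor lattice, meet = gcd (greatest common divisor).
By Euclidean algorithm or factoring: gcd(4,46) = 2


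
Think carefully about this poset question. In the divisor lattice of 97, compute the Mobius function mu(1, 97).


In a divisor lattice, mu(a,b) = mu(b/a) where mu is the classical Mobius function.
b/a = 97/1 = 97
Prime factorization of 97: primes [97]
97 is squarefree with 1 prime factor(s), so mu(97) = (-1)^1 = -1


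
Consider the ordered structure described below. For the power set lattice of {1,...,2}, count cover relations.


A cover relation a -< b holds when a < b with no c strictly between.
Cover relations:
  {} -< {1}
  {} -< {2}
  {1} -< {1,2}
  {2} -< {1,2}
Total: 4


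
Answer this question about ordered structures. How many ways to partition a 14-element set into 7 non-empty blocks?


S(n,k) = k*S(n-1,k) + S(n-1,k-1).
S(13,7) = 5715424, S(13,6) = 9321312
S(14,7) = 7*5715424 + 9321312 = 40007968 + 9321312
S(14,7) = 49329280


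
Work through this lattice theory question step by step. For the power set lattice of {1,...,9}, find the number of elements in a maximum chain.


A chain is a totally ordered subset; we count the number of elements in a maximum chain.
Compute, for each element x, the size of the longest chain ending at x:
  {}: 1
  {1}: 2
  {2}: 2
  {3}: 2
  {4}: 2
  {5}: 2
  ...
A maximum chain: {} < {1} < {1,2} < {1,2,3} < {1,2,3,4} < {1,2,3,4,5} < {1,2,3,4,5,6} < {1,2,3,4,5,6,7} < {1,2,3,4,5,6,7,8} < {1,2,3,4,5,6,7,8,9}
Number of elements in the longest chain: 10


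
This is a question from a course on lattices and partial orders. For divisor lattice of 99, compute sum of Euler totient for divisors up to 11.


Divisors of 99 up to 11: [1, 3, 9, 11]
phi values: [1, 2, 6, 10]
Sum = 19


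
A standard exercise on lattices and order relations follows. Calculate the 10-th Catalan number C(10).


C(n) = C(2n, n) / (n+1).
C(20, 10) = 184756
C(10) = 184756 / 11 = 16796


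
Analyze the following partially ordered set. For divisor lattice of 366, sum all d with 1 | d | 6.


Interval [1,6] in divisors of 366: [1, 2, 3, 6]
Sum = 12


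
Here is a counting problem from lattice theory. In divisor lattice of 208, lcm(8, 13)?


Join=lcm.
gcd(8,13)=1
lcm=104


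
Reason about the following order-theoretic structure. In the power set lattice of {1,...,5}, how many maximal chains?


A maximal chain goes from the minimum element to a maximal element via cover relations.
Counting all min-to-max paths in the cover graph.
Total maximal chains: 120


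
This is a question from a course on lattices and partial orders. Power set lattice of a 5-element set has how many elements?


Power set = 2^n.
2^5 = 32


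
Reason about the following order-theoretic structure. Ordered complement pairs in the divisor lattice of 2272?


Complement pair (a,b): a meet b = bottom, a join b = top.
Here: gcd(a,b)=1 and lcm(a,b)=2272, i.e. a*b=2272 with a,b coprime.
Pairs found: (1,2272), (32,71), (71,32), (2272,1)
Total ordered pairs: 4


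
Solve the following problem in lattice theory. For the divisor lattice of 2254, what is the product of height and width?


Height = length of longest chain minus 1; width = size of largest antichain.
A maximum chain: 1 | 23 | 161 | 1127 | 2254  (height 4).
A maximum antichain: {14, 46, 49, 161}  (width 4).
Product = 4 * 4 = 16


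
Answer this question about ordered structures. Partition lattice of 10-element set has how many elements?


B(n) = number of set partitions of an n-element set.
B(n) satisfies the recurrence: B(n+1) = sum_k C(n,k)*B(k).
B(10) = 115975


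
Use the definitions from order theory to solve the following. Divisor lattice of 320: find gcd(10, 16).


In a divisor lattice, meet = gcd (greatest common divisor).
By Euclidean algorithm or factoring: gcd(10,16) = 2


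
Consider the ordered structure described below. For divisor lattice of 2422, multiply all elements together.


Divisors of 2422: [1, 2, 7, 14, 173, 346, 1211, 2422]
Product = n^(d(n)/2) = 2422^(8/2)
Product = 34410941495056


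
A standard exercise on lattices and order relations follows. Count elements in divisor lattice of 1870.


Divisors of 1870: [1, 2, 5, 10, 11, 17, 22, 34, 55, 85, 110, 170, 187, 374, 935, 1870]
Count: 16


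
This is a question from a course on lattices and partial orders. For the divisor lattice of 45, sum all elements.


sigma(n) = sum of divisors.
Divisors of 45: [1, 3, 5, 9, 15, 45]
Sum = 78


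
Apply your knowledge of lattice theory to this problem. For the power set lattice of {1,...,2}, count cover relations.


A cover relation a -< b holds when a < b with no c strictly between.
Cover relations:
  {} -< {1}
  {} -< {2}
  {1} -< {1,2}
  {2} -< {1,2}
Total: 4


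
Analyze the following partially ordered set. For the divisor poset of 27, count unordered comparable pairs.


A comparable pair {a,b} has a < b or b < a in the order.
Count unordered pairs where one element is strictly below the other.
Examples: {1,3}, {1,9}, {1,27}, {3,9}, ...
Total comparable pairs: 6


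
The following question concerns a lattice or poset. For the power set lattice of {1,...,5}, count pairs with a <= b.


The order relation is {(a,b) : a <= b}, reflexive so it includes (a,a).
Examples: ({},{}), ({},{1,2}), ({},{1,2,3}), ({},{1,2,3,4}), ({},{1,2,3,4,5}), ...
Total ordered pairs: 243


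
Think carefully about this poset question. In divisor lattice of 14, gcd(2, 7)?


Meet=gcd.
gcd(2,7)=1


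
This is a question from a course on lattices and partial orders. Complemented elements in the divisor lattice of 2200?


An element a is complemented if some b has a meet b = bottom, a join b = top.
a is complemented iff gcd(a, n/a)=1, i.e. a is a unitary divisor of 2200.
Complemented elements: 1, 8, 11, 25, 88, 200, ... (2 more)
Count: 8


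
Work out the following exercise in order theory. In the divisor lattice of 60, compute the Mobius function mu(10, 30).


In a divisor lattice, mu(a,b) = mu(b/a) where mu is the classical Mobius function.
b/a = 30/10 = 3
Prime factorization of 3: primes [3]
3 is squarefree with 1 prime factor(s), so mu(3) = (-1)^1 = -1


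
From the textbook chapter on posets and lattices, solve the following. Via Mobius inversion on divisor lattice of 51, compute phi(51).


phi(n) = n * prod_{p|n} (1 - 1/p).
Prime divisors of 51: [3, 17]
phi(51) = 51 * (1 - 1/3) * (1 - 1/17)
phi(51) = 32


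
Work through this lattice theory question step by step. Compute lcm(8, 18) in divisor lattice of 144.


In a divisor lattice, join = lcm (least common multiple).
gcd(8,18) = 2
lcm(8,18) = 8*18/gcd = 144/2 = 72


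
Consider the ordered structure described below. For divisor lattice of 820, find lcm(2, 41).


In a divisor lattice, join = lcm (least common multiple).
Compute lcm iteratively: start with first element, then lcm(current, next).
Elements: [2, 41]
lcm(2,41) = 82
Final lcm = 82


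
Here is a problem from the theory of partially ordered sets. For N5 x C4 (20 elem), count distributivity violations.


Distributive law: a ^ (b v c) = (a ^ b) v (a ^ c).
Check all 20^3 = 8000 ordered triples (a,b,c).
  e.g. a=(b,0), b=(a,0), c=(c,0): lhs=(b,0) != rhs=(a,0)
  e.g. a=(b,0), b=(a,0), c=(c,1): lhs=(b,0) != rhs=(a,0)
Total violating triples: 128


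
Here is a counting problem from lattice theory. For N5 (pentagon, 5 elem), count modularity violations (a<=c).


Modular law: if a <= c then a v (b ^ c) = (a v b) ^ c.
Check all triples (a,b,c) with a <= c among 5 elements.
  e.g. a=a, b=c, c=b: lhs=a != rhs=b
Total violating triples: 1


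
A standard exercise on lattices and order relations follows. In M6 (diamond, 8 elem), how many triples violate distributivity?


Distributive law: a ^ (b v c) = (a ^ b) v (a ^ c).
Check all 8^3 = 512 ordered triples (a,b,c).
  e.g. a=a1, b=a2, c=a3: lhs=a1 != rhs=0
  e.g. a=a1, b=a2, c=a4: lhs=a1 != rhs=0
Total violating triples: 120


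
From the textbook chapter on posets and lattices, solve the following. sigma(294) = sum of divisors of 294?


sigma(n) = sum of divisors.
Divisors of 294: [1, 2, 3, 6, 7, 14, 21, 42, 49, 98, 147, 294]
Sum = 684


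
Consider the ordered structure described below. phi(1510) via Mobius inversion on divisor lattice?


phi(n) = n * prod_{p|n} (1 - 1/p).
Prime divisors of 1510: [2, 5, 151]
phi(1510) = 1510 * (1 - 1/2) * (1 - 1/5) * (1 - 1/151)
phi(1510) = 600


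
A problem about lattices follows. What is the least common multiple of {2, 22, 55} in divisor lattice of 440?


In a divisor lattice, join = lcm (least common multiple).
Compute lcm iteratively: start with first element, then lcm(current, next).
Elements: [2, 22, 55]
lcm(2,22) = 22
lcm(22,55) = 110
Final lcm = 110


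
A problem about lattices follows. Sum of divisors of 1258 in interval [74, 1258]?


Interval [74,1258] in divisors of 1258: [74, 1258]
Sum = 1332


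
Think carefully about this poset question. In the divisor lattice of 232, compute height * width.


Height = length of longest chain minus 1; width = size of largest antichain.
A maximum chain: 1 | 29 | 58 | 116 | 232  (height 4).
A maximum antichain: {2, 29}  (width 2).
Product = 4 * 2 = 8


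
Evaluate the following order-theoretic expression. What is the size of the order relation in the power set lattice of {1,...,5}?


The order relation is {(a,b) : a <= b}, reflexive so it includes (a,a).
Examples: ({},{}), ({},{1,2}), ({},{1,2,3}), ({},{1,2,3,4}), ({},{1,2,3,4,5}), ...
Total ordered pairs: 243


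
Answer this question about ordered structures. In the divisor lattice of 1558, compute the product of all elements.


Divisors of 1558: [1, 2, 19, 38, 41, 82, 779, 1558]
Product = n^(d(n)/2) = 1558^(8/2)
Product = 5892095988496


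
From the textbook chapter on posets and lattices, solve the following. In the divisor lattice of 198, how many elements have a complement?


An element a is complemented if some b has a meet b = bottom, a join b = top.
a is complemented iff gcd(a, n/a)=1, i.e. a is a unitary divisor of 198.
Complemented elements: 1, 2, 9, 11, 18, 22, ... (2 more)
Count: 8


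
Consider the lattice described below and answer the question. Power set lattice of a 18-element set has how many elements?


Power set = 2^n.
2^18 = 262144


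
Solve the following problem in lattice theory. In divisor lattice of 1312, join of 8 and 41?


In a divisor lattice, join = lcm (least common multiple).
gcd(8,41) = 1
lcm(8,41) = 8*41/gcd = 328/1 = 328


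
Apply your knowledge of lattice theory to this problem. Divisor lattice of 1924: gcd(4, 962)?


Meet=gcd.
gcd(4,962)=2


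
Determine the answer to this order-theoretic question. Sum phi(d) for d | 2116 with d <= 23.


Divisors of 2116 up to 23: [1, 2, 4, 23]
phi values: [1, 1, 2, 22]
Sum = 26


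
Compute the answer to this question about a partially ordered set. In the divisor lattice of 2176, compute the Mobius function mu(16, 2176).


In a divisor lattice, mu(a,b) = mu(b/a) where mu is the classical Mobius function.
b/a = 2176/16 = 136
Prime factorization of 136: primes [2, 17]
136 is not squarefree, so mu(136) = 0


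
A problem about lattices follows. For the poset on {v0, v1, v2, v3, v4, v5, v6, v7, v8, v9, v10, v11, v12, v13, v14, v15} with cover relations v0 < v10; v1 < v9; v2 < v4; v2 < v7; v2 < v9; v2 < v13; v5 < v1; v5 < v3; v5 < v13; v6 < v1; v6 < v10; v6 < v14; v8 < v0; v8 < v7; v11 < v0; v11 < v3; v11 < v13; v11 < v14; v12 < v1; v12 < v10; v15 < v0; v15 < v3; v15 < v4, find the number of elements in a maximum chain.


A chain is a totally ordered subset; we count the number of elements in a maximum chain.
Compute, for each element x, the size of the longest chain ending at x:
  v2: 1
  v5: 1
  v6: 1
  v8: 1
  v11: 1
  v12: 1
  ...
A maximum chain: v5 < v1 < v9
Number of elements in the longest chain: 3


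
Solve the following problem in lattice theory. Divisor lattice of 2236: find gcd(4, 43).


In a divisor lattice, meet = gcd (greatest common divisor).
By Euclidean algorithm or factoring: gcd(4,43) = 1


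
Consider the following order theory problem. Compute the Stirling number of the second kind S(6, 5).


S(n,k) = k*S(n-1,k) + S(n-1,k-1).
S(5,5) = 1, S(5,4) = 10
S(6,5) = 5*1 + 10 = 5 + 10
S(6,5) = 15


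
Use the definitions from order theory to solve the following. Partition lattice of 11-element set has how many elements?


B(n) = number of set partitions of an n-element set.
B(n) satisfies the recurrence: B(n+1) = sum_k C(n,k)*B(k).
B(11) = 678570


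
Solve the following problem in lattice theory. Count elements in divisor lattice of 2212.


Divisors of 2212: [1, 2, 4, 7, 14, 28, 79, 158, 316, 553, 1106, 2212]
Count: 12


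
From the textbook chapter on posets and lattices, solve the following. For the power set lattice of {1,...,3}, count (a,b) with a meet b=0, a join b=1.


Complement pair (a,b): a meet b = bottom, a join b = top.
Here: A intersect B = {} and A union B = {1,...,3}.
Pairs found: ({},{1,2,3}), ({1},{2,3}), ({2},{1,3}), ({3},{1,2}), ... (4 more)
Total ordered pairs: 8


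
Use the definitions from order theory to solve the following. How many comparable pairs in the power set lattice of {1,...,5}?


A comparable pair {a,b} has a < b or b < a in the order.
Count unordered pairs where one element is strictly below the other.
Examples: {{},{1}}, {{},{2}}, {{},{3}}, {{},{4}}, ...
Total comparable pairs: 211


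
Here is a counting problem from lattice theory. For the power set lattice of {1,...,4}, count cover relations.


A cover relation a -< b holds when a < b with no c strictly between.
Cover relations:
  {} -< {1}
  {} -< {2}
  {} -< {3}
  {} -< {4}
  {1} -< {1,2}
  {1} -< {1,3}
  {1} -< {1,4}
  {2} -< {1,2}
  ...24 more
Total: 32


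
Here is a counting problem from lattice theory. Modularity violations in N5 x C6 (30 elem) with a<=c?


Modular law: if a <= c then a v (b ^ c) = (a v b) ^ c.
Check all triples (a,b,c) with a <= c among 30 elements.
  e.g. a=(a,0), b=(c,0), c=(b,0): lhs=(a,0) != rhs=(b,0)
  e.g. a=(a,0), b=(c,1), c=(b,0): lhs=(a,0) != rhs=(b,0)
Total violating triples: 126


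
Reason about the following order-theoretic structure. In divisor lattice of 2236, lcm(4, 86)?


Join=lcm.
gcd(4,86)=2
lcm=172


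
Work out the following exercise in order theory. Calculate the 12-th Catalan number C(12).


C(n) = C(2n, n) / (n+1).
C(24, 12) = 2704156
C(12) = 2704156 / 13 = 208012


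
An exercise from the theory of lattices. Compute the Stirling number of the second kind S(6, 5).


S(n,k) = k*S(n-1,k) + S(n-1,k-1).
S(5,5) = 1, S(5,4) = 10
S(6,5) = 5*1 + 10 = 5 + 10
S(6,5) = 15


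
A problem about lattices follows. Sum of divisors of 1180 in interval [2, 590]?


Interval [2,590] in divisors of 1180: [2, 10, 118, 590]
Sum = 720


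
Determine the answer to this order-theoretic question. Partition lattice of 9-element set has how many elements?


B(n) = number of set partitions of an n-element set.
B(n) satisfies the recurrence: B(n+1) = sum_k C(n,k)*B(k).
B(9) = 21147


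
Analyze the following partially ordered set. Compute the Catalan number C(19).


C(n) = C(2n, n) / (n+1).
C(38, 19) = 35345263800
C(19) = 35345263800 / 20 = 1767263190


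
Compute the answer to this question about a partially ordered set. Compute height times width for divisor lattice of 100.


Height = length of longest chain minus 1; width = size of largest antichain.
A maximum chain: 1 | 5 | 25 | 50 | 100  (height 4).
A maximum antichain: {4, 10, 25}  (width 3).
Product = 4 * 3 = 12


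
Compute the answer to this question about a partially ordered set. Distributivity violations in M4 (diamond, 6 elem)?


Distributive law: a ^ (b v c) = (a ^ b) v (a ^ c).
Check all 6^3 = 216 ordered triples (a,b,c).
  e.g. a=a1, b=a2, c=a3: lhs=a1 != rhs=0
  e.g. a=a1, b=a2, c=a4: lhs=a1 != rhs=0
Total violating triples: 24


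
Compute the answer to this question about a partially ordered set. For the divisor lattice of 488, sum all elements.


sigma(n) = sum of divisors.
Divisors of 488: [1, 2, 4, 8, 61, 122, 244, 488]
Sum = 930


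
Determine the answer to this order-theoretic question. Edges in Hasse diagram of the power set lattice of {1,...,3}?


A cover relation a -< b holds when a < b with no c strictly between.
Cover relations:
  {} -< {1}
  {} -< {2}
  {} -< {3}
  {1} -< {1,2}
  {1} -< {1,3}
  {2} -< {1,2}
  {2} -< {2,3}
  {3} -< {1,3}
  ...4 more
Total: 12


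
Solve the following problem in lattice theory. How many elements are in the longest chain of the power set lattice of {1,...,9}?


A chain is a totally ordered subset; we count the number of elements in a maximum chain.
Compute, for each element x, the size of the longest chain ending at x:
  {}: 1
  {1}: 2
  {2}: 2
  {3}: 2
  {4}: 2
  {5}: 2
  ...
A maximum chain: {} < {1} < {1,2} < {1,2,3} < {1,2,3,4} < {1,2,3,4,5} < {1,2,3,4,5,6} < {1,2,3,4,5,6,7} < {1,2,3,4,5,6,7,8} < {1,2,3,4,5,6,7,8,9}
Number of elements in the longest chain: 10


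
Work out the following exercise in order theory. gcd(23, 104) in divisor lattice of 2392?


Meet=gcd.
gcd(23,104)=1


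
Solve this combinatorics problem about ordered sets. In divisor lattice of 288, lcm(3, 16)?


Join=lcm.
gcd(3,16)=1
lcm=48


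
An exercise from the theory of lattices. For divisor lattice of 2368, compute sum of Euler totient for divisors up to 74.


Divisors of 2368 up to 74: [1, 2, 4, 8, 16, 32, 37, 64, 74]
phi values: [1, 1, 2, 4, 8, 16, 36, 32, 36]
Sum = 136


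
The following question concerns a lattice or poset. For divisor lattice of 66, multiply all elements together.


Divisors of 66: [1, 2, 3, 6, 11, 22, 33, 66]
Product = n^(d(n)/2) = 66^(8/2)
Product = 18974736


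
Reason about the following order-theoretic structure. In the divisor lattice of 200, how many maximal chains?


A maximal chain goes from the minimum element to a maximal element via cover relations.
Counting all min-to-max paths in the cover graph.
Total maximal chains: 10


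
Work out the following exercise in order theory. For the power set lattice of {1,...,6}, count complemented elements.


An element a is complemented if some b has a meet b = bottom, a join b = top.
every subset A has complement S\A, so all elements are complemented.
Complemented elements: {}, {1}, {2}, {3}, {4}, {5}, ... (58 more)
Count: 64


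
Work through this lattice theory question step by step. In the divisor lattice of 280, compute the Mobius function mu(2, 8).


In a divisor lattice, mu(a,b) = mu(b/a) where mu is the classical Mobius function.
b/a = 8/2 = 4
Prime factorization of 4: primes [2]
4 is not squarefree, so mu(4) = 0


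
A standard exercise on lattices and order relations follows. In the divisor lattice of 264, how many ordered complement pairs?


Complement pair (a,b): a meet b = bottom, a join b = top.
Here: gcd(a,b)=1 and lcm(a,b)=264, i.e. a*b=264 with a,b coprime.
Pairs found: (1,264), (3,88), (8,33), (11,24), ... (4 more)
Total ordered pairs: 8


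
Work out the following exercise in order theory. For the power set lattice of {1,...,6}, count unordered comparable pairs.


A comparable pair {a,b} has a < b or b < a in the order.
Count unordered pairs where one element is strictly below the other.
Examples: {{},{1}}, {{},{2}}, {{},{3}}, {{},{4}}, ...
Total comparable pairs: 665


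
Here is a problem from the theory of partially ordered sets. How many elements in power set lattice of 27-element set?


Power set = 2^n.
2^27 = 134217728


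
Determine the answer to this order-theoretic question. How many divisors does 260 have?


Divisors of 260: [1, 2, 4, 5, 10, 13, 20, 26, 52, 65, 130, 260]
Count: 12


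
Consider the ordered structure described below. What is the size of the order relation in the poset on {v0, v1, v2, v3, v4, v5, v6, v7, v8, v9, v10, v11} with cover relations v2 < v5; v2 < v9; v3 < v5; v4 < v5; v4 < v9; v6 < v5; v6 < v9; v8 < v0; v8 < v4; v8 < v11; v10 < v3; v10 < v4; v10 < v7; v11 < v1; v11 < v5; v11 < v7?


The order relation is {(a,b) : a <= b}, reflexive so it includes (a,a).
Examples: (v0,v0), (v1,v1), (v10,v10), (v10,v3), (v10,v4), ...
Total ordered pairs: 34


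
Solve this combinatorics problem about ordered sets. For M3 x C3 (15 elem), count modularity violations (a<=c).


Modular law: if a <= c then a v (b ^ c) = (a v b) ^ c.
Check all triples (a,b,c) with a <= c among 15 elements.
This lattice is modular (diamonds M_m and their chain-products are modular).
Total violating triples: 0


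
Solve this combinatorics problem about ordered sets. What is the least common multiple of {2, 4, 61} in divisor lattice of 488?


In a divisor lattice, join = lcm (least common multiple).
Compute lcm iteratively: start with first element, then lcm(current, next).
Elements: [2, 4, 61]
lcm(2,4) = 4
lcm(4,61) = 244
Final lcm = 244


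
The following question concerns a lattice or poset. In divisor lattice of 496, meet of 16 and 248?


In a divisor lattice, meet = gcd (greatest common divisor).
By Euclidean algorithm or factoring: gcd(16,248) = 8


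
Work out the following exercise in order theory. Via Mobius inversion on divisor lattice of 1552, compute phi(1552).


phi(n) = n * prod_{p|n} (1 - 1/p).
Prime divisors of 1552: [2, 97]
phi(1552) = 1552 * (1 - 1/2) * (1 - 1/97)
phi(1552) = 768


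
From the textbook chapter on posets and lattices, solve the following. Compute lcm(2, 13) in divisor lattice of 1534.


In a divisor lattice, join = lcm (least common multiple).
gcd(2,13) = 1
lcm(2,13) = 2*13/gcd = 26/1 = 26


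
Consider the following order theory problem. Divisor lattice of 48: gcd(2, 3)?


Meet=gcd.
gcd(2,3)=1


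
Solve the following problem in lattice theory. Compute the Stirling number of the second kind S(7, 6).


S(n,k) = k*S(n-1,k) + S(n-1,k-1).
S(6,6) = 1, S(6,5) = 15
S(7,6) = 6*1 + 15 = 6 + 15
S(7,6) = 21


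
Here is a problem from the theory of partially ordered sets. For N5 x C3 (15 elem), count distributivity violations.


Distributive law: a ^ (b v c) = (a ^ b) v (a ^ c).
Check all 15^3 = 3375 ordered triples (a,b,c).
  e.g. a=(b,0), b=(a,0), c=(c,0): lhs=(b,0) != rhs=(a,0)
  e.g. a=(b,0), b=(a,0), c=(c,1): lhs=(b,0) != rhs=(a,0)
Total violating triples: 54


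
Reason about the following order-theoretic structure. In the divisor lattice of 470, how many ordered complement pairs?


Complement pair (a,b): a meet b = bottom, a join b = top.
Here: gcd(a,b)=1 and lcm(a,b)=470, i.e. a*b=470 with a,b coprime.
Pairs found: (1,470), (2,235), (5,94), (10,47), ... (4 more)
Total ordered pairs: 8


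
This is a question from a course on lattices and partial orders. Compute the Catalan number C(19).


C(n) = C(2n, n) / (n+1).
C(38, 19) = 35345263800
C(19) = 35345263800 / 20 = 1767263190


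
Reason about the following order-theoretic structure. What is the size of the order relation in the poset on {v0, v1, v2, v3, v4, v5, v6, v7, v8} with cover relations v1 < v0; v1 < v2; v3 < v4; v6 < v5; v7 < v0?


The order relation is {(a,b) : a <= b}, reflexive so it includes (a,a).
Examples: (v0,v0), (v1,v0), (v1,v1), (v1,v2), (v2,v2), ...
Total ordered pairs: 14


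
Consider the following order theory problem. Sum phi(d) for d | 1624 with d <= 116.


Divisors of 1624 up to 116: [1, 2, 4, 7, 8, 14, 28, 29, 56, 58, 116]
phi values: [1, 1, 2, 6, 4, 6, 12, 28, 24, 28, 56]
Sum = 168


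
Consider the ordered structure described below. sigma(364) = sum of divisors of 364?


sigma(n) = sum of divisors.
Divisors of 364: [1, 2, 4, 7, 13, 14, 26, 28, 52, 91, 182, 364]
Sum = 784


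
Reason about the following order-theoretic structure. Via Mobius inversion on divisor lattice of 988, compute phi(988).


phi(n) = n * prod_{p|n} (1 - 1/p).
Prime divisors of 988: [2, 13, 19]
phi(988) = 988 * (1 - 1/2) * (1 - 1/13) * (1 - 1/19)
phi(988) = 432


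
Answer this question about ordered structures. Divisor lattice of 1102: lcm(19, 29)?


Join=lcm.
gcd(19,29)=1
lcm=551


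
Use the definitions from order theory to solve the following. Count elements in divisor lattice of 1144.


Divisors of 1144: [1, 2, 4, 8, 11, 13, 22, 26, 44, 52, 88, 104, 143, 286, 572, 1144]
Count: 16


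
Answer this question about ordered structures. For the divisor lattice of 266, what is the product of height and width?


Height = length of longest chain minus 1; width = size of largest antichain.
A maximum chain: 1 | 19 | 133 | 266  (height 3).
A maximum antichain: {2, 7, 19}  (width 3).
Product = 3 * 3 = 9


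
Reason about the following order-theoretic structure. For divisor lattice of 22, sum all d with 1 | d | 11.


Interval [1,11] in divisors of 22: [1, 11]
Sum = 12


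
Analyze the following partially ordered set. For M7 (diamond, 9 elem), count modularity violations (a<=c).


Modular law: if a <= c then a v (b ^ c) = (a v b) ^ c.
Check all triples (a,b,c) with a <= c among 9 elements.
This lattice is modular (diamonds M_m and their chain-products are modular).
Total violating triples: 0


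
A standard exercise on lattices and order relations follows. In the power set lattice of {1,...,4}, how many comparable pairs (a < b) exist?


A comparable pair {a,b} has a < b or b < a in the order.
Count unordered pairs where one element is strictly below the other.
Examples: {{},{1}}, {{},{2}}, {{},{3}}, {{},{4}}, ...
Total comparable pairs: 65


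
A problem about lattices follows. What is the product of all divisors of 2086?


Divisors of 2086: [1, 2, 7, 14, 149, 298, 1043, 2086]
Product = n^(d(n)/2) = 2086^(8/2)
Product = 18934647148816


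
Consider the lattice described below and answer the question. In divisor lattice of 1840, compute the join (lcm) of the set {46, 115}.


In a divisor lattice, join = lcm (least common multiple).
Compute lcm iteratively: start with first element, then lcm(current, next).
Elements: [46, 115]
lcm(46,115) = 230
Final lcm = 230


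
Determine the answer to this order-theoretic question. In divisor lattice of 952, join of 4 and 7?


In a divisor lattice, join = lcm (least common multiple).
gcd(4,7) = 1
lcm(4,7) = 4*7/gcd = 28/1 = 28


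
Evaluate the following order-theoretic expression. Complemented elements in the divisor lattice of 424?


An element a is complemented if some b has a meet b = bottom, a join b = top.
a is complemented iff gcd(a, n/a)=1, i.e. a is a unitary divisor of 424.
Complemented elements: 1, 8, 53, 424
Count: 4


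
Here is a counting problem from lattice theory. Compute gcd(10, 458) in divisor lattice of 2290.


In a divisor lattice, meet = gcd (greatest common divisor).
By Euclidean algorithm or factoring: gcd(10,458) = 2


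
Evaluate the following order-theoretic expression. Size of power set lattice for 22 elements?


Power set = 2^n.
2^22 = 4194304


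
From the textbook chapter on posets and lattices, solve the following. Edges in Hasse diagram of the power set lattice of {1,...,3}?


A cover relation a -< b holds when a < b with no c strictly between.
Cover relations:
  {} -< {1}
  {} -< {2}
  {} -< {3}
  {1} -< {1,2}
  {1} -< {1,3}
  {2} -< {1,2}
  {2} -< {2,3}
  {3} -< {1,3}
  ...4 more
Total: 12
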